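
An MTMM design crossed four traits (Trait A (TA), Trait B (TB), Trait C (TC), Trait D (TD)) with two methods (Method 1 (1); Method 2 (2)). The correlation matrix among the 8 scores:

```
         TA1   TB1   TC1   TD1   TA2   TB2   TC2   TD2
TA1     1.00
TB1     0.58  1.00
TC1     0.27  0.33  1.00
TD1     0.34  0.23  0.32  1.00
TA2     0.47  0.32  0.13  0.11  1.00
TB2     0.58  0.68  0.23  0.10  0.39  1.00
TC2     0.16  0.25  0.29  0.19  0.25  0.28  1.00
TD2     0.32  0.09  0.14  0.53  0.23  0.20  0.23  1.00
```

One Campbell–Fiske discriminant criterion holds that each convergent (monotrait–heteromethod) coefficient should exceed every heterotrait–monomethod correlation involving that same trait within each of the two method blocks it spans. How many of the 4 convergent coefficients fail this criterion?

Convergent coefficients and their comparison sets:
TA (methods 1·2): 0.47 vs {0.58, 0.39, 0.27, 0.25, 0.34, 0.23} → fail.
TB (methods 1·2): 0.68 vs {0.58, 0.39, 0.33, 0.28, 0.23, 0.20} → pass.
TC (methods 1·2): 0.29 vs {0.27, 0.25, 0.33, 0.28, 0.32, 0.23} → fail.
TD (methods 1·2): 0.53 vs {0.34, 0.23, 0.23, 0.20, 0.32, 0.23} → pass.
2 of 4 fail.

2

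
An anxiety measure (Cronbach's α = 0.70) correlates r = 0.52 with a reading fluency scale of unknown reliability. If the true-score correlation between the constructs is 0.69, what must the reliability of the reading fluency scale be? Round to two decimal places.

0.81

r_true = r_obs / √(r_xx · r_yy) ⇒ 0.69 = 0.52 / √(0.70 · r_yy).
√(0.70 · r_yy) = 0.52 / 0.69 = 0.7536; 0.70 · r_yy = 0.5679; r_yy = 0.5679 / 0.70 ≈ 0.81.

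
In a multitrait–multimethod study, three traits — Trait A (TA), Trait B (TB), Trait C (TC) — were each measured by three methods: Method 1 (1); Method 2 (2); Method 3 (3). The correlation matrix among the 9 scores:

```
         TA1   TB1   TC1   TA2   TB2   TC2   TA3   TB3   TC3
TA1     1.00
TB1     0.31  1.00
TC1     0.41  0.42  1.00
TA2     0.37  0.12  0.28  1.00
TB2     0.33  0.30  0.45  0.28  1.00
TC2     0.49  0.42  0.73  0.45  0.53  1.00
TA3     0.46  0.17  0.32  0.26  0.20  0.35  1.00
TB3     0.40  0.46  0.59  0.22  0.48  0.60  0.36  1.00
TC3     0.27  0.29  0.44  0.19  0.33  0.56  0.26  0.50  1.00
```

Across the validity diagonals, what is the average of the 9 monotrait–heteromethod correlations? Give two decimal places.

0.45

Convergent values: 0.37, 0.46, 0.26, 0.30, 0.46, 0.48, 0.73, 0.44, 0.56; mean = 4.06/9 = 0.45.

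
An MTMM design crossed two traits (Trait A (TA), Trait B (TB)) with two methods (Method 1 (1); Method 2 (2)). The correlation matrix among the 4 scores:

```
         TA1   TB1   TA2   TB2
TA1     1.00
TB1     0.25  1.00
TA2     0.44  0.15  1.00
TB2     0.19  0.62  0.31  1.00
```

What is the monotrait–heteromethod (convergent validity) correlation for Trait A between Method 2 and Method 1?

0.44

Same trait (TA), different methods: r(TA2, TA1) = 0.44.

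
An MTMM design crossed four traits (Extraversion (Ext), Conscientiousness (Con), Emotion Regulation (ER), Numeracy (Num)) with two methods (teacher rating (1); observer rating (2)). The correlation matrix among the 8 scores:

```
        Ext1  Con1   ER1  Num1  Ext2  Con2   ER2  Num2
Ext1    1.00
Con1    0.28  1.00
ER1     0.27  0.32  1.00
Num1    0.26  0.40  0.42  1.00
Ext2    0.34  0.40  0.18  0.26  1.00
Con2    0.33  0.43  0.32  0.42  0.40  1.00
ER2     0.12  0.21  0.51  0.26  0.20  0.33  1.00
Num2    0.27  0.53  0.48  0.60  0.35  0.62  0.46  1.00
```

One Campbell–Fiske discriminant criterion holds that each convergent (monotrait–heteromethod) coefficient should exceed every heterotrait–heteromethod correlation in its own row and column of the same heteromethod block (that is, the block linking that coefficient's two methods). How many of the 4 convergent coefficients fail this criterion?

2

Checking each validity diagonal entry against its comparison values:
Ext (methods 1·2): 0.34 vs {0.33, 0.40, 0.12, 0.18, 0.27, 0.26} → fail.
Con (methods 1·2): 0.43 vs {0.40, 0.33, 0.21, 0.32, 0.53, 0.42} → fail.
ER (methods 1·2): 0.51 vs {0.18, 0.12, 0.32, 0.21, 0.48, 0.26} → pass.
Num (methods 1·2): 0.60 vs {0.26, 0.27, 0.42, 0.53, 0.26, 0.48} → pass.
2 of 4 fail.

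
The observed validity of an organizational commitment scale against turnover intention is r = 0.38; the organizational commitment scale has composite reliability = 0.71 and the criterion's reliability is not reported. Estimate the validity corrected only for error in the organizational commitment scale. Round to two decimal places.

0.45

Single correction: r_c = r_obs / √r_xx = 0.38 / √0.71 = 0.38 / 0.8426 ≈ 0.45.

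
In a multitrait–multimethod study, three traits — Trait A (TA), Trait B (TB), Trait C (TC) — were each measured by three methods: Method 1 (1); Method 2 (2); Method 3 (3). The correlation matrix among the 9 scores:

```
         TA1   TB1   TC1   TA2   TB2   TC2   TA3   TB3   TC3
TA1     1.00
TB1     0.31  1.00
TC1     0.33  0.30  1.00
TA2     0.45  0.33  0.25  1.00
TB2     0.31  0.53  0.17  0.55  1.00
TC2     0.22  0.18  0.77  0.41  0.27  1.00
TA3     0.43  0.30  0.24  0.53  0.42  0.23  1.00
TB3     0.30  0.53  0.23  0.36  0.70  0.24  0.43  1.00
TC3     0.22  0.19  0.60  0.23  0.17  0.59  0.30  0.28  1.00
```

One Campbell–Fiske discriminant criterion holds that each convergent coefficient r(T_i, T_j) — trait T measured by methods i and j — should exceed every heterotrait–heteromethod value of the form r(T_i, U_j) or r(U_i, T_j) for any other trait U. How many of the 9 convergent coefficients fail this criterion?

Convergent coefficients and their comparison sets:
TA (methods 1·2): 0.45 vs {0.31, 0.33, 0.22, 0.25} → pass.
TA (methods 1·3): 0.43 vs {0.30, 0.30, 0.22, 0.24} → pass.
TA (methods 2·3): 0.53 vs {0.36, 0.42, 0.23, 0.23} → pass.
TB (methods 1·2): 0.53 vs {0.33, 0.31, 0.18, 0.17} → pass.
TB (methods 1·3): 0.53 vs {0.30, 0.30, 0.19, 0.23} → pass.
TB (methods 2·3): 0.70 vs {0.42, 0.36, 0.17, 0.24} → pass.
TC (methods 1·2): 0.77 vs {0.25, 0.22, 0.17, 0.18} → pass.
TC (methods 1·3): 0.60 vs {0.24, 0.22, 0.23, 0.19} → pass.
TC (methods 2·3): 0.59 vs {0.23, 0.23, 0.24, 0.17} → pass.
0 of 9 fail.

0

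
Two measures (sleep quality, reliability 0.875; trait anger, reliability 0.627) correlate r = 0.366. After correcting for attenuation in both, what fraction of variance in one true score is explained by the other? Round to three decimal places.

0.244

Disattenuated r = 0.366 / √(0.875 × 0.627) = 0.366 / 0.7407 = 0.4941.
Shared true-score variance = 0.4941² = 0.2441 ≈ 0.244.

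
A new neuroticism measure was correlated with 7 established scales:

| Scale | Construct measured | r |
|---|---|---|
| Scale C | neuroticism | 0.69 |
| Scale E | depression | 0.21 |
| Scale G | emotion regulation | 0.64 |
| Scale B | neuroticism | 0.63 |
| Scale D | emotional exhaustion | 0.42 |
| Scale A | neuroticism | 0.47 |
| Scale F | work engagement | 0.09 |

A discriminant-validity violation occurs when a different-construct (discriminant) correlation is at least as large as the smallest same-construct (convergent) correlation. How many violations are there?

1

Convergent (same construct = neuroticism): Scale C, Scale B, Scale A.
Smallest convergent = 0.47. Discriminant values: 0.21, 0.64, 0.42, 0.09; count ≥ 0.47 → 1.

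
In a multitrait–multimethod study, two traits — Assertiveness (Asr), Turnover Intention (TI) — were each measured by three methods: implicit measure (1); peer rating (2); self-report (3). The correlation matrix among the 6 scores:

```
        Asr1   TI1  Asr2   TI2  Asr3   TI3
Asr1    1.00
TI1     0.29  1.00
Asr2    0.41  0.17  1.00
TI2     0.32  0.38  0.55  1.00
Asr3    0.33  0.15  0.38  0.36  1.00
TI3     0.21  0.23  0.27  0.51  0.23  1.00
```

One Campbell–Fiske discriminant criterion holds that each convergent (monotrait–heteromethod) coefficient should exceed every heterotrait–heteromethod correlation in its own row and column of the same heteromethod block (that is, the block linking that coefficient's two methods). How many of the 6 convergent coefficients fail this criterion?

0

Convergent coefficients and their comparison sets:
Asr (methods 1·2): 0.41 vs {0.32, 0.17} → pass.
Asr (methods 1·3): 0.33 vs {0.21, 0.15} → pass.
Asr (methods 2·3): 0.38 vs {0.27, 0.36} → pass.
TI (methods 1·2): 0.38 vs {0.17, 0.32} → pass.
TI (methods 1·3): 0.23 vs {0.15, 0.21} → pass.
TI (methods 2·3): 0.51 vs {0.36, 0.27} → pass.
0 of 6 fail.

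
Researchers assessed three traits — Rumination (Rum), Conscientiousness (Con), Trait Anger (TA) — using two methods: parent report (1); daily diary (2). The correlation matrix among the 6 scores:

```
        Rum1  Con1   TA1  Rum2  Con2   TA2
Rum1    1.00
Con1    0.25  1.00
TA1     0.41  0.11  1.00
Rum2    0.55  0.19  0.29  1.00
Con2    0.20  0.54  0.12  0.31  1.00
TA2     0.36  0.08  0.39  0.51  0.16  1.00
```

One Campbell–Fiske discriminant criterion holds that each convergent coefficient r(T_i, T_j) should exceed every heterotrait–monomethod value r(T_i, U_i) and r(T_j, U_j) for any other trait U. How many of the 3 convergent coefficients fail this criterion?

1

Checking each validity diagonal entry against its comparison values:
Rum (methods 1·2): 0.55 vs {0.25, 0.31, 0.41, 0.51} → pass.
Con (methods 1·2): 0.54 vs {0.25, 0.31, 0.11, 0.16} → pass.
TA (methods 1·2): 0.39 vs {0.41, 0.51, 0.11, 0.16} → fail.
1 of 3 fail.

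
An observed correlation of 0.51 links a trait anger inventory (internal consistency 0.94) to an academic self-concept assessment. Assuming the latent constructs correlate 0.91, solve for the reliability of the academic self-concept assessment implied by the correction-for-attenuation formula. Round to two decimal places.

0.33

r_true = r_obs / √(r_xx · r_yy) ⇒ 0.91 = 0.51 / √(0.94 · r_yy).
√(0.94 · r_yy) = 0.51 / 0.91 = 0.5604; 0.94 · r_yy = 0.3140; r_yy = 0.3140 / 0.94 ≈ 0.33.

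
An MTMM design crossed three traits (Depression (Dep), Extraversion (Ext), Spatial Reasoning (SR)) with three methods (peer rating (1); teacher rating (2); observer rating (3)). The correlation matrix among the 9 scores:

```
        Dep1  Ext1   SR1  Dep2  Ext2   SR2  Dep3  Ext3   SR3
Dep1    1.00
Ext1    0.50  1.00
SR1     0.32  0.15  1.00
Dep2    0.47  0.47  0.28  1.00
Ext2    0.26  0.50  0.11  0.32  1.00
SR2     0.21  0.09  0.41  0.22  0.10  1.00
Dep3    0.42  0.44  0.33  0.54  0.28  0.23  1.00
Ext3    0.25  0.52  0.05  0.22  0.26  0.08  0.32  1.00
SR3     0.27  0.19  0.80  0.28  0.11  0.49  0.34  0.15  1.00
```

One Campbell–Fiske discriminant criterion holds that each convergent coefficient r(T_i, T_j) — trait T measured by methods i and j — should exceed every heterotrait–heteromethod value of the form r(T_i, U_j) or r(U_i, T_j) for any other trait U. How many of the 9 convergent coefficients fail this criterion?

Checking each validity diagonal entry against its comparison values:
Dep (methods 1·2): 0.47 vs {0.26, 0.47, 0.21, 0.28} → fail.
Dep (methods 1·3): 0.42 vs {0.25, 0.44, 0.27, 0.33} → fail.
Dep (methods 2·3): 0.54 vs {0.22, 0.28, 0.28, 0.23} → pass.
Ext (methods 1·2): 0.50 vs {0.47, 0.26, 0.09, 0.11} → pass.
Ext (methods 1·3): 0.52 vs {0.44, 0.25, 0.19, 0.05} → pass.
Ext (methods 2·3): 0.26 vs {0.28, 0.22, 0.11, 0.08} → fail.
SR (methods 1·2): 0.41 vs {0.28, 0.21, 0.11, 0.09} → pass.
SR (methods 1·3): 0.80 vs {0.33, 0.27, 0.05, 0.19} → pass.
SR (methods 2·3): 0.49 vs {0.23, 0.28, 0.08, 0.11} → pass.
3 of 9 fail.

3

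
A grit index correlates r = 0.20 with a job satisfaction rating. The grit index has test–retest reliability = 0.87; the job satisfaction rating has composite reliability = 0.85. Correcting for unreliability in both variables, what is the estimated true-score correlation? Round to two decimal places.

0.23

r_true = r_obs / √(r_xx · r_yy) = 0.20 / √(0.87 × 0.85) = 0.20 / √0.7395 = 0.20 / 0.8599 ≈ 0.23.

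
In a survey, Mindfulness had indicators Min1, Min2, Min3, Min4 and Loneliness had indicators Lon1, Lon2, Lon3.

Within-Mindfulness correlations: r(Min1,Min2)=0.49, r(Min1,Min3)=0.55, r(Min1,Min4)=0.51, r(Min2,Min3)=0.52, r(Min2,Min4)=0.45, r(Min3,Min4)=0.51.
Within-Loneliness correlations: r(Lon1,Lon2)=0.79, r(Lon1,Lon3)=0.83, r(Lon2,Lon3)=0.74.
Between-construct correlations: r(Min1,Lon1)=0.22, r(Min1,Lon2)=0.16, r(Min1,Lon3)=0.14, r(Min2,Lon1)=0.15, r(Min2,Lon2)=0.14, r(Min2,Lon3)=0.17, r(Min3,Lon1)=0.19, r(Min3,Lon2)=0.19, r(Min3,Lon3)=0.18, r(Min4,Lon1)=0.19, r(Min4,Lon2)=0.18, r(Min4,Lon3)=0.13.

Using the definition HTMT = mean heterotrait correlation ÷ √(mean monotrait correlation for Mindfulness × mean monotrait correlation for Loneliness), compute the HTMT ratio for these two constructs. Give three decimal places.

0.270

Between-construct mean = 2.04/12 = 0.1700.
Mean within-Min = 3.03/6 = 0.5050; mean within-Lon = 2.36/3 = 0.7867.
Geometric mean = √(0.5050 × 0.7867) = 0.6303.
HTMT = 0.1700 / 0.6303 = 0.270.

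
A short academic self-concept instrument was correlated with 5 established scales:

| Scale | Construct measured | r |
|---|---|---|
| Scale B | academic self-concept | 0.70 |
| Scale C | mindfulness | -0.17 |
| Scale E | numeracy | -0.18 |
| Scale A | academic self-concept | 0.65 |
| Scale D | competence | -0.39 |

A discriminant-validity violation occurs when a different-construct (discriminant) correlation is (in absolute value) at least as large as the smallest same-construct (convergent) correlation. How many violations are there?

0

Convergent (same construct = academic self-concept): Scale B, Scale A.
Smallest convergent = 0.65. Discriminant |r|: 0.17, 0.18, 0.39; count ≥ 0.65 → 0.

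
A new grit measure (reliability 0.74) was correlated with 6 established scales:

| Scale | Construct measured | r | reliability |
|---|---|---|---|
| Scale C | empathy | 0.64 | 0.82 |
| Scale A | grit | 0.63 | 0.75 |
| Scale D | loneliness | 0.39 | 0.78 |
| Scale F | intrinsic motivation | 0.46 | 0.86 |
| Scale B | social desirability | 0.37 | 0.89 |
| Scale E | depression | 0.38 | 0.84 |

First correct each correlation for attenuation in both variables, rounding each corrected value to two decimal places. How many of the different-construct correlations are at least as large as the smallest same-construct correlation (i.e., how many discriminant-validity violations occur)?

0

Disattenuated r (r / √(r_scale · r_new)):
  Scale C (disc): 0.64 / √(0.82·0.74) = 0.82
  Scale A (conv): 0.63 / √(0.75·0.74) = 0.85
  Scale D (disc): 0.39 / √(0.78·0.74) = 0.51
  Scale F (disc): 0.46 / √(0.86·0.74) = 0.58
  Scale B (disc): 0.37 / √(0.89·0.74) = 0.46
  Scale E (disc): 0.38 / √(0.84·0.74) = 0.48
Smallest convergent = 0.85. Discriminant values: 0.82, 0.51, 0.58, 0.46, 0.48; count ≥ 0.85 → 0.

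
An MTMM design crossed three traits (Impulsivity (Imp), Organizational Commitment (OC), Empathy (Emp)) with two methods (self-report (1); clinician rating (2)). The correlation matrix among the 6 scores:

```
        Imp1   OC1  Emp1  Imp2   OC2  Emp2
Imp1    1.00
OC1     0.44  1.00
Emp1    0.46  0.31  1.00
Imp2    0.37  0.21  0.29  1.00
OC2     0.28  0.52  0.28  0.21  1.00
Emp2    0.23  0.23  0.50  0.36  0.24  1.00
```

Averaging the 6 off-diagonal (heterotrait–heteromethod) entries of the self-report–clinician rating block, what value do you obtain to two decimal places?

HTHM values (method 1 × method 2): 0.28, 0.23, 0.21, 0.23, 0.29, 0.28; mean = 1.52/6 = 0.25.

0.25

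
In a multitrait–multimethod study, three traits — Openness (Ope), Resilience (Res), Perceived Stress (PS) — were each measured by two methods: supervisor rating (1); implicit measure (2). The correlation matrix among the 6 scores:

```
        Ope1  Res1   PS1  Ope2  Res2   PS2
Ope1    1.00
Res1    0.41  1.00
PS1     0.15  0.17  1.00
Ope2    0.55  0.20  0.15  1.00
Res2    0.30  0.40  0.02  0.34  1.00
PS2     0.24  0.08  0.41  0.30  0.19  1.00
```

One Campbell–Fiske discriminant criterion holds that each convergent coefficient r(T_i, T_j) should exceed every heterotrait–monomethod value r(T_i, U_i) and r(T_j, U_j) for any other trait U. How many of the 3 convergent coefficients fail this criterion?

1

Checking each validity diagonal entry against its comparison values:
Ope (methods 1·2): 0.55 vs {0.41, 0.34, 0.15, 0.30} → pass.
Res (methods 1·2): 0.40 vs {0.41, 0.34, 0.17, 0.19} → fail.
PS (methods 1·2): 0.41 vs {0.15, 0.30, 0.17, 0.19} → pass.
1 of 3 fail.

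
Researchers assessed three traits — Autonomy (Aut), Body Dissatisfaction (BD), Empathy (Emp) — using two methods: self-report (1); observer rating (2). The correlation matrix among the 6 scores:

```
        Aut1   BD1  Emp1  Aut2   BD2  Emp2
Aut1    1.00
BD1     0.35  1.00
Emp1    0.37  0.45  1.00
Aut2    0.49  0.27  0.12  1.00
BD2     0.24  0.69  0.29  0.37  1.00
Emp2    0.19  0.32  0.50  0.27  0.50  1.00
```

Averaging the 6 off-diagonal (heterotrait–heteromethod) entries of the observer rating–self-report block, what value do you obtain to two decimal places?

0.24

HTHM values (method 2 × method 1): 0.27, 0.12, 0.24, 0.29, 0.19, 0.32; mean = 1.43/6 = 0.24.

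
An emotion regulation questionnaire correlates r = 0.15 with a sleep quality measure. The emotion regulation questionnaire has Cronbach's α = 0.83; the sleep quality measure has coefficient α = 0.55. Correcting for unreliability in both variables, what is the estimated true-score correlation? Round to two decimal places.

r_true = r_obs / √(r_xx · r_yy) = 0.15 / √(0.83 × 0.55) = 0.15 / √0.4565 = 0.15 / 0.6756 ≈ 0.22.

0.22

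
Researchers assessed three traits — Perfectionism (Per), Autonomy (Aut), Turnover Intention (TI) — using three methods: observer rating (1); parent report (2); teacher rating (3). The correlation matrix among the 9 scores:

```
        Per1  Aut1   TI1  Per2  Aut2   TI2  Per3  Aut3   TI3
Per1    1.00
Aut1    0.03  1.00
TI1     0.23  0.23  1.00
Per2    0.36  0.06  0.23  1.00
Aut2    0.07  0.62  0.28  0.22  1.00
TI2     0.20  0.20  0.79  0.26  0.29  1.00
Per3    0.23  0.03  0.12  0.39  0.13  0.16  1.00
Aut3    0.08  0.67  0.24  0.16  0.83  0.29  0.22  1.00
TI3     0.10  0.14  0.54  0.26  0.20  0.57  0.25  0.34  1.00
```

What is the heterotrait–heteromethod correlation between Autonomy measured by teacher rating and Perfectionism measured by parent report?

0.16

Different traits and methods: r(Aut3, Per2) = 0.16.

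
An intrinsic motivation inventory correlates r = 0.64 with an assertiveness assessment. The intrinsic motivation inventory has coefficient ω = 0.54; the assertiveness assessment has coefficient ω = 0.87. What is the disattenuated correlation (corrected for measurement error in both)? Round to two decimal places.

0.93

r_true = r_obs / √(r_xx · r_yy) = 0.64 / √(0.54 × 0.87) = 0.64 / √0.4698 = 0.64 / 0.6854 ≈ 0.93.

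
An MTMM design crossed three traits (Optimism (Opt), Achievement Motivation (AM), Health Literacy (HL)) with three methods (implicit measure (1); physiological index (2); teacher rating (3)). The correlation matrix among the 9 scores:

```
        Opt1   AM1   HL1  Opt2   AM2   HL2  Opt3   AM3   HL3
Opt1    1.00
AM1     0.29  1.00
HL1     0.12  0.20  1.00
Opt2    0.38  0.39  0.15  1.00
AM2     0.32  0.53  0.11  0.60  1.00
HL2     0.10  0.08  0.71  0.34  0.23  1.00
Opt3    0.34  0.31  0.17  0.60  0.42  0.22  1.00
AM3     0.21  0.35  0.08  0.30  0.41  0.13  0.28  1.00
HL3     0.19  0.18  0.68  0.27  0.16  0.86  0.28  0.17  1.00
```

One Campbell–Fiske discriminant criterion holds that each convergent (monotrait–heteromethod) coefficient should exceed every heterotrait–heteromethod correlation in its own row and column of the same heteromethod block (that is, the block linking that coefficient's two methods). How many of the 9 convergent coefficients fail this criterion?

Each convergent coefficient versus the relevant comparison correlations:
Opt (methods 1·2): 0.38 vs {0.32, 0.39, 0.10, 0.15} → fail.
Opt (methods 1·3): 0.34 vs {0.21, 0.31, 0.19, 0.17} → pass.
Opt (methods 2·3): 0.60 vs {0.30, 0.42, 0.27, 0.22} → pass.
AM (methods 1·2): 0.53 vs {0.39, 0.32, 0.08, 0.11} → pass.
AM (methods 1·3): 0.35 vs {0.31, 0.21, 0.18, 0.08} → pass.
AM (methods 2·3): 0.41 vs {0.42, 0.30, 0.16, 0.13} → fail.
HL (methods 1·2): 0.71 vs {0.15, 0.10, 0.11, 0.08} → pass.
HL (methods 1·3): 0.68 vs {0.17, 0.19, 0.08, 0.18} → pass.
HL (methods 2·3): 0.86 vs {0.22, 0.27, 0.13, 0.16} → pass.
2 of 9 fail.

2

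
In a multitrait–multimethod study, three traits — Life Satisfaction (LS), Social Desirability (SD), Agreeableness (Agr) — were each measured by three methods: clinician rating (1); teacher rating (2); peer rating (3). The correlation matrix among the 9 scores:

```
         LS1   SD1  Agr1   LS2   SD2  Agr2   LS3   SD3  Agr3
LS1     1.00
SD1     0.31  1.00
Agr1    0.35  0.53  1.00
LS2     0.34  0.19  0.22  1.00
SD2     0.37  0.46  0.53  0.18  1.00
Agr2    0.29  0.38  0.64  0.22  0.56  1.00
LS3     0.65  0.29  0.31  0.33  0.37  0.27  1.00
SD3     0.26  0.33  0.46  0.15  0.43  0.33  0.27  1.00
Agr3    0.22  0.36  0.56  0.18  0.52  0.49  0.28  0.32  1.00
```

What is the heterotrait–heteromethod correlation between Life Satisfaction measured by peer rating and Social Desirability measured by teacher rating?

Different traits and methods: r(LS3, SD2) = 0.37.

0.37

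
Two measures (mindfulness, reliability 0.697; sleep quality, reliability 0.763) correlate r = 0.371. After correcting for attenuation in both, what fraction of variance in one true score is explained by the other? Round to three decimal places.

0.259

Disattenuated r = 0.371 / √(0.697 × 0.763) = 0.371 / 0.7293 = 0.5087.
Shared true-score variance = 0.5087² = 0.2588 ≈ 0.259.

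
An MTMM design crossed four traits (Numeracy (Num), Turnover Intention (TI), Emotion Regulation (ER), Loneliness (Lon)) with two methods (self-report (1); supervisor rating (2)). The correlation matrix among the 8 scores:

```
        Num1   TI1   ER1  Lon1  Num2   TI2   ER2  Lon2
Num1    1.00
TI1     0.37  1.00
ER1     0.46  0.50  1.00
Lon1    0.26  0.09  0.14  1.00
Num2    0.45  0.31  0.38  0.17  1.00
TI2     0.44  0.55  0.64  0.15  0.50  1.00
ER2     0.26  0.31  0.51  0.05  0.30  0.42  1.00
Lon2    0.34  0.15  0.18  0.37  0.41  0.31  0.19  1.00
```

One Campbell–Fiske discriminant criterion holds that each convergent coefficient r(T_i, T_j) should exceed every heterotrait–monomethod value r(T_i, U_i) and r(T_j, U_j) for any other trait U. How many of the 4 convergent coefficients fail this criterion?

2

Checking each validity diagonal entry against its comparison values:
Num (methods 1·2): 0.45 vs {0.37, 0.50, 0.46, 0.30, 0.26, 0.41} → fail.
TI (methods 1·2): 0.55 vs {0.37, 0.50, 0.50, 0.42, 0.09, 0.31} → pass.
ER (methods 1·2): 0.51 vs {0.46, 0.30, 0.50, 0.42, 0.14, 0.19} → pass.
Lon (methods 1·2): 0.37 vs {0.26, 0.41, 0.09, 0.31, 0.14, 0.19} → fail.
2 of 4 fail.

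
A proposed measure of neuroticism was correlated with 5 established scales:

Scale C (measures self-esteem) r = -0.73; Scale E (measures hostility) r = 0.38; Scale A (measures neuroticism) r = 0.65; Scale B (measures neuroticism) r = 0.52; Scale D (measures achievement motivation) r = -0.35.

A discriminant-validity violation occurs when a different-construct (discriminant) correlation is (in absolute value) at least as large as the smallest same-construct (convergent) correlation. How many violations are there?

1

Convergent (same construct = neuroticism): Scale A, Scale B.
Smallest convergent = 0.52. Discriminant |r|: 0.73, 0.38, 0.35; count ≥ 0.52 → 1.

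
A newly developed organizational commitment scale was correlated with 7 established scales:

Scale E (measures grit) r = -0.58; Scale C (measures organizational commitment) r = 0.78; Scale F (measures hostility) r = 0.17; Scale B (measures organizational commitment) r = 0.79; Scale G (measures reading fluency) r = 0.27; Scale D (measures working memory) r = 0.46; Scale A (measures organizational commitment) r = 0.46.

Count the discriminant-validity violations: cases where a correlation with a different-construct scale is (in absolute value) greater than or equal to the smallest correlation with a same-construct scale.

2

Convergent (same construct = organizational commitment): Scale C, Scale B, Scale A.
Smallest convergent = 0.46. Discriminant |r|: 0.58, 0.17, 0.27, 0.46; count ≥ 0.46 → 2.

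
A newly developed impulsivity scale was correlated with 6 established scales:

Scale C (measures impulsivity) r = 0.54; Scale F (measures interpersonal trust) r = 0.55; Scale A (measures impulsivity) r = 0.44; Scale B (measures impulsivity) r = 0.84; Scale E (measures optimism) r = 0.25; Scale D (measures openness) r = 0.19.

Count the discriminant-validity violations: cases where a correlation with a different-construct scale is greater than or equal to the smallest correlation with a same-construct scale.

1

Convergent (same construct = impulsivity): Scale C, Scale A, Scale B.
Smallest convergent = 0.44. Discriminant values: 0.55, 0.25, 0.19; count ≥ 0.44 → 1.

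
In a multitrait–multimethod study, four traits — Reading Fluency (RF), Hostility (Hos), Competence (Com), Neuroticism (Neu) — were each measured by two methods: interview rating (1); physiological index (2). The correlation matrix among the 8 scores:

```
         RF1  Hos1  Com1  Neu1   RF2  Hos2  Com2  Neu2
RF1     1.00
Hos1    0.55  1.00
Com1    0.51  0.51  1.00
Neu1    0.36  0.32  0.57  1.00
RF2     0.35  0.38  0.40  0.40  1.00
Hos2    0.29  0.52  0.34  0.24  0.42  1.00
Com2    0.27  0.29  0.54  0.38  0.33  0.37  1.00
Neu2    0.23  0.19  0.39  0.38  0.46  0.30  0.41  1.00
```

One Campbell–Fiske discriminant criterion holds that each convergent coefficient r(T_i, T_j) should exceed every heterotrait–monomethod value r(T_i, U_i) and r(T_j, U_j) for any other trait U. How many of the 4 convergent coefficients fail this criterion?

4

Checking each validity diagonal entry against its comparison values:
RF (methods 1·2): 0.35 vs {0.55, 0.42, 0.51, 0.33, 0.36, 0.46} → fail.
Hos (methods 1·2): 0.52 vs {0.55, 0.42, 0.51, 0.37, 0.32, 0.30} → fail.
Com (methods 1·2): 0.54 vs {0.51, 0.33, 0.51, 0.37, 0.57, 0.41} → fail.
Neu (methods 1·2): 0.38 vs {0.36, 0.46, 0.32, 0.30, 0.57, 0.41} → fail.
4 of 4 fail.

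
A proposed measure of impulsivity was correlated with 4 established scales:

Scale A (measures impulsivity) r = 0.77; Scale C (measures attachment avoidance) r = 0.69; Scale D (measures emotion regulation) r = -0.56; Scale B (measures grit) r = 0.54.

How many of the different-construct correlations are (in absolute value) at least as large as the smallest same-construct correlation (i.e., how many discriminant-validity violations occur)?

Convergent (same construct = impulsivity): Scale A.
Smallest convergent = 0.77. Discriminant |r|: 0.69, 0.56, 0.54; count ≥ 0.77 → 0.

0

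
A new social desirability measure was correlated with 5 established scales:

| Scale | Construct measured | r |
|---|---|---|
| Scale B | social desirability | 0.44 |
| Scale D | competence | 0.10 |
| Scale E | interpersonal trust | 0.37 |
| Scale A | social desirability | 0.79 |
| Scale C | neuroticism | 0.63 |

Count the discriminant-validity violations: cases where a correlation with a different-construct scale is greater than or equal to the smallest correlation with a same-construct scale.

Convergent (same construct = social desirability): Scale B, Scale A.
Smallest convergent = 0.44. Discriminant values: 0.10, 0.37, 0.63; count ≥ 0.44 → 1.

1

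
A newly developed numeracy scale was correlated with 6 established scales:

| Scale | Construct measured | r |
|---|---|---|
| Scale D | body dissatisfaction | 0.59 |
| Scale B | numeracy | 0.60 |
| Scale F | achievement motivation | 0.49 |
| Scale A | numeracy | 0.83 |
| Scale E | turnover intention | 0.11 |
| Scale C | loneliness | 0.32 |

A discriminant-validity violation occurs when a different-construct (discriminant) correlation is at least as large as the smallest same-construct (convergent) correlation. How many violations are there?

0

Convergent (same construct = numeracy): Scale B, Scale A.
Smallest convergent = 0.60. Discriminant values: 0.59, 0.49, 0.11, 0.32; count ≥ 0.60 → 0.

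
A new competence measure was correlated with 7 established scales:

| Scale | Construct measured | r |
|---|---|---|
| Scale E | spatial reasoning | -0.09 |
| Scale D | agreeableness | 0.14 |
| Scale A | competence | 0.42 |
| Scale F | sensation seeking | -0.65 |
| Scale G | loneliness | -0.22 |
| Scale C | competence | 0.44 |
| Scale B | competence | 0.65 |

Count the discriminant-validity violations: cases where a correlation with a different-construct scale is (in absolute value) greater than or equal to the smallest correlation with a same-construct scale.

Convergent (same construct = competence): Scale A, Scale C, Scale B.
Smallest convergent = 0.42. Discriminant |r|: 0.09, 0.14, 0.65, 0.22; count ≥ 0.42 → 1.

1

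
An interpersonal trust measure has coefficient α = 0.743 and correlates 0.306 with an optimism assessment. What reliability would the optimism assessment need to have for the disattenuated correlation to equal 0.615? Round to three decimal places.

r_true = r_obs / √(r_xx · r_yy) ⇒ 0.615 = 0.306 / √(0.743 · r_yy).
√(0.743 · r_yy) = 0.306 / 0.615 = 0.4976; 0.743 · r_yy = 0.2476; r_yy = 0.2476 / 0.743 ≈ 0.333.

0.333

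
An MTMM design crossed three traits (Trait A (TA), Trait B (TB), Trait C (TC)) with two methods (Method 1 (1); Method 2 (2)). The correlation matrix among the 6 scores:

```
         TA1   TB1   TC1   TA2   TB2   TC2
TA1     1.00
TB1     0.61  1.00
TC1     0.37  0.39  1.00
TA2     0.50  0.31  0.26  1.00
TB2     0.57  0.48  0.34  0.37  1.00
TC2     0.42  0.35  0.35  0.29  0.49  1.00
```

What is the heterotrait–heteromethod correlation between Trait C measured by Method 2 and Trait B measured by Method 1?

Different traits and methods: r(TC2, TB1) = 0.35.

0.35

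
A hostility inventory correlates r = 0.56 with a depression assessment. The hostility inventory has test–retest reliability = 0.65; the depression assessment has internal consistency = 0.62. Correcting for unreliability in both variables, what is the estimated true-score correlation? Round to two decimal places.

0.88

r_true = r_obs / √(r_xx · r_yy) = 0.56 / √(0.65 × 0.62) = 0.56 / √0.4030 = 0.56 / 0.6348 ≈ 0.88.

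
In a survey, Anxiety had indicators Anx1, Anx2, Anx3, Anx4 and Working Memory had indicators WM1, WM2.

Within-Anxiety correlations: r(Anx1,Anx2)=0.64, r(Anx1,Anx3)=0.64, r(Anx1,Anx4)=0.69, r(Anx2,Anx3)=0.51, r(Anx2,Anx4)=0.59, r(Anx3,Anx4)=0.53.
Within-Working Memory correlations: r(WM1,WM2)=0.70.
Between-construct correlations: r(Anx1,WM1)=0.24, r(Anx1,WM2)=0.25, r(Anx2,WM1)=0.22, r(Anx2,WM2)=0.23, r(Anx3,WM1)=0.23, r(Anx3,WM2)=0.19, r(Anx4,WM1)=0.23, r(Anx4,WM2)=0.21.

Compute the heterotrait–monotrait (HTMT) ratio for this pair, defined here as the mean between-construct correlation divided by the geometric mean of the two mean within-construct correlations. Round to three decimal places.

Mean heterotrait r = 1.80/8 = 0.2250.
Mean within-Anx = 3.60/6 = 0.6000; mean within-WM = 0.70/1 = 0.7000.
Geometric mean = √(0.6000 × 0.7000) = 0.6481.
HTMT = 0.2250 / 0.6481 = 0.347.

0.347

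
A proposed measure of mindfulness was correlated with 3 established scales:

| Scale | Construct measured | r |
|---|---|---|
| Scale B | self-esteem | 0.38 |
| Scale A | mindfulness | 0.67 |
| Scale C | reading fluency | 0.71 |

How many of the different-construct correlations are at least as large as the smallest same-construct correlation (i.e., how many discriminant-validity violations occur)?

Convergent (same construct = mindfulness): Scale A.
Smallest convergent = 0.67. Discriminant values: 0.38, 0.71; count ≥ 0.67 → 1.

1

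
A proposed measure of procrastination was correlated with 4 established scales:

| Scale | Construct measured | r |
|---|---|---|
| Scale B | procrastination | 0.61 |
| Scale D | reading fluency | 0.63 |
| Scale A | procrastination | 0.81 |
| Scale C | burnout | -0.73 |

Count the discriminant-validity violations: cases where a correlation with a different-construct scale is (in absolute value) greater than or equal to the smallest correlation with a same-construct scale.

2

Convergent (same construct = procrastination): Scale B, Scale A.
Smallest convergent = 0.61. Discriminant |r|: 0.63, 0.73; count ≥ 0.61 → 2.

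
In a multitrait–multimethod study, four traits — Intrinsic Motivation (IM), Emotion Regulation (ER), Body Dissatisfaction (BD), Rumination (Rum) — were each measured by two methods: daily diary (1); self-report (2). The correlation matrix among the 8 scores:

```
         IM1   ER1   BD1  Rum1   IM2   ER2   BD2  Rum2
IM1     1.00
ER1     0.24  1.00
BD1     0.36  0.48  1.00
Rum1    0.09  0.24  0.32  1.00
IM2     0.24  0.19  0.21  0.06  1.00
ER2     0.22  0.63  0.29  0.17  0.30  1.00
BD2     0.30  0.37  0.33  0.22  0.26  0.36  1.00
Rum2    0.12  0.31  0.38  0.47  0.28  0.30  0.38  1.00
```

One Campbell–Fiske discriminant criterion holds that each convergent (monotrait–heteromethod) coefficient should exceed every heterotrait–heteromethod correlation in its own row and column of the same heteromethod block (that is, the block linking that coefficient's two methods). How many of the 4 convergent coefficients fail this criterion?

Convergent coefficients and their comparison sets:
IM (methods 1·2): 0.24 vs {0.22, 0.19, 0.30, 0.21, 0.12, 0.06} → fail.
ER (methods 1·2): 0.63 vs {0.19, 0.22, 0.37, 0.29, 0.31, 0.17} → pass.
BD (methods 1·2): 0.33 vs {0.21, 0.30, 0.29, 0.37, 0.38, 0.22} → fail.
Rum (methods 1·2): 0.47 vs {0.06, 0.12, 0.17, 0.31, 0.22, 0.38} → pass.
2 of 4 fail.

2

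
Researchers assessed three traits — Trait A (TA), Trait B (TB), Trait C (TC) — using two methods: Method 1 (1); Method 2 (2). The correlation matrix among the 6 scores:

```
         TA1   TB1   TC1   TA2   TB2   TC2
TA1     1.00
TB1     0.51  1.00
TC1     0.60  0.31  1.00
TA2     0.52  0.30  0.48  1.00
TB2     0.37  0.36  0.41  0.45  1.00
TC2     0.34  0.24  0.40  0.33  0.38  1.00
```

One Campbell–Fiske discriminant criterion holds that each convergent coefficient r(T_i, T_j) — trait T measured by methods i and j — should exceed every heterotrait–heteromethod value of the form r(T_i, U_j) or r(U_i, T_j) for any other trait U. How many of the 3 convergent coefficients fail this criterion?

Each convergent coefficient versus the relevant comparison correlations:
TA (methods 1·2): 0.52 vs {0.37, 0.30, 0.34, 0.48} → pass.
TB (methods 1·2): 0.36 vs {0.30, 0.37, 0.24, 0.41} → fail.
TC (methods 1·2): 0.40 vs {0.48, 0.34, 0.41, 0.24} → fail.
2 of 3 fail.

2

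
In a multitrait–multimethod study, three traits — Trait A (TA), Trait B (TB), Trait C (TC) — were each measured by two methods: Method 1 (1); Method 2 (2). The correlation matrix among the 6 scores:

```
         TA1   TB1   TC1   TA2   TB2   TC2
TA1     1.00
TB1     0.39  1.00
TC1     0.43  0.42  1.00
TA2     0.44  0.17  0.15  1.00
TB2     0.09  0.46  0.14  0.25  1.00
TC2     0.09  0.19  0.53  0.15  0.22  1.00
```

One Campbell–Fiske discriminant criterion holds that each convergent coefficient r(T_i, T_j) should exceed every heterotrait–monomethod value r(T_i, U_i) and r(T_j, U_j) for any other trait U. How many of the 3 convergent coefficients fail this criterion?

Convergent coefficients and their comparison sets:
TA (methods 1·2): 0.44 vs {0.39, 0.25, 0.43, 0.15} → pass.
TB (methods 1·2): 0.46 vs {0.39, 0.25, 0.42, 0.22} → pass.
TC (methods 1·2): 0.53 vs {0.43, 0.15, 0.42, 0.22} → pass.
0 of 3 fail.

0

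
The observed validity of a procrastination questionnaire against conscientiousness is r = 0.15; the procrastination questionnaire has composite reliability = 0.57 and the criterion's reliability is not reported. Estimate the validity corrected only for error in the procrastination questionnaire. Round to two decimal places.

0.20

Single correction: r_c = r_obs / √r_xx = 0.15 / √0.57 = 0.15 / 0.7550 ≈ 0.20.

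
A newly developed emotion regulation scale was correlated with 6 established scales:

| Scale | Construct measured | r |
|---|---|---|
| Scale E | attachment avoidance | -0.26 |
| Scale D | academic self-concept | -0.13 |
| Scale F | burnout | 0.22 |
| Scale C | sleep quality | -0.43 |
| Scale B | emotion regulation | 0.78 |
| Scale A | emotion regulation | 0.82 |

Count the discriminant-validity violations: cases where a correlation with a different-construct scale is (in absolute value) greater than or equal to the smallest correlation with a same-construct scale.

0

Convergent (same construct = emotion regulation): Scale B, Scale A.
Smallest convergent = 0.78. Discriminant |r|: 0.26, 0.13, 0.22, 0.43; count ≥ 0.78 → 0.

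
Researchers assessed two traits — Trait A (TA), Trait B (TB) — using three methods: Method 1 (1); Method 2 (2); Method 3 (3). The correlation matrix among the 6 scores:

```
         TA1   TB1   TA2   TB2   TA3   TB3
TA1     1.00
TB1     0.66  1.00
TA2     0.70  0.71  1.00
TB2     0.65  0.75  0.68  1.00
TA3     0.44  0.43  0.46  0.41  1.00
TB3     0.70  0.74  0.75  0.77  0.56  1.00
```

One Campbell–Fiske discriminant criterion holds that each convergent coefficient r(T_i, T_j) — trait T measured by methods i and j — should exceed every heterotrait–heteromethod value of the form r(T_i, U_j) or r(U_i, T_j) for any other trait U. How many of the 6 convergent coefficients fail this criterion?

3

Checking each validity diagonal entry against its comparison values:
TA (methods 1·2): 0.70 vs {0.65, 0.71} → fail.
TA (methods 1·3): 0.44 vs {0.70, 0.43} → fail.
TA (methods 2·3): 0.46 vs {0.75, 0.41} → fail.
TB (methods 1·2): 0.75 vs {0.71, 0.65} → pass.
TB (methods 1·3): 0.74 vs {0.43, 0.70} → pass.
TB (methods 2·3): 0.77 vs {0.41, 0.75} → pass.
3 of 6 fail.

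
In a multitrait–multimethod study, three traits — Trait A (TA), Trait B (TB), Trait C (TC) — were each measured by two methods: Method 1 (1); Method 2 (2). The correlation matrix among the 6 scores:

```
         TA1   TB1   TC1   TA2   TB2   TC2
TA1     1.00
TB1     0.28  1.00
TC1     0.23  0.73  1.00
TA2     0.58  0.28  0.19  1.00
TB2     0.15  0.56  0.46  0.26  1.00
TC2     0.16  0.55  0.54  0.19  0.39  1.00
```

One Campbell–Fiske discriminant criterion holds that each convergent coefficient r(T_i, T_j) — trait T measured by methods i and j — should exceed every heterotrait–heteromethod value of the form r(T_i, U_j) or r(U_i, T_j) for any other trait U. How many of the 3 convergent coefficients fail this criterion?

1

Each convergent coefficient versus the relevant comparison correlations:
TA (methods 1·2): 0.58 vs {0.15, 0.28, 0.16, 0.19} → pass.
TB (methods 1·2): 0.56 vs {0.28, 0.15, 0.55, 0.46} → pass.
TC (methods 1·2): 0.54 vs {0.19, 0.16, 0.46, 0.55} → fail.
1 of 3 fail.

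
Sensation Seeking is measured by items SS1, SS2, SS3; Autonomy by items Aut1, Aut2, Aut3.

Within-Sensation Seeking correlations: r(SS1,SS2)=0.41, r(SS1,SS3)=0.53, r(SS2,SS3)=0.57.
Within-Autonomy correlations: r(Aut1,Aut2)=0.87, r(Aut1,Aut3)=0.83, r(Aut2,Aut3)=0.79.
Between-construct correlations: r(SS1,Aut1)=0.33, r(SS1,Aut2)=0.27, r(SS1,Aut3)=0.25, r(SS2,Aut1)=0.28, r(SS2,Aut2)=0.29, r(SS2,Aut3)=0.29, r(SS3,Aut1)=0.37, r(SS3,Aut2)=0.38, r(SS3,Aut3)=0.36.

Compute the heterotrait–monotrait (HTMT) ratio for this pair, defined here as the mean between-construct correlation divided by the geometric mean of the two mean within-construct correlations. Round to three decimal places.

Mean heterotrait r = 2.82/9 = 0.3133.
Mean within-SS = 1.51/3 = 0.5033; mean within-Aut = 2.49/3 = 0.8300.
Geometric mean = √(0.5033 × 0.8300) = 0.6463.
HTMT = 0.3133 / 0.6463 = 0.485.

0.485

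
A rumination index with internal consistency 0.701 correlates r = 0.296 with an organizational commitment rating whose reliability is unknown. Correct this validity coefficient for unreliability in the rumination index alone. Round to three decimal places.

0.354

Single correction: r_c = r_obs / √r_xx = 0.296 / √0.701 = 0.296 / 0.8373 ≈ 0.354.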